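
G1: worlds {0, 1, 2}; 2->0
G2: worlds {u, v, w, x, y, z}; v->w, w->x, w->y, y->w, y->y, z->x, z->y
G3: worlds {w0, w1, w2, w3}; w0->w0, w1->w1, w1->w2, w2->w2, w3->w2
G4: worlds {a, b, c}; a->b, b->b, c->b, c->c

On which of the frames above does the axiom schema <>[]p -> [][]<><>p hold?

The schema corresponds to a generalized confluence (Geach) condition: forall x forall y forall z ((xRy & x R^2 z) -> exists w (yRw & z R^2 w)).
G1: condition met.
G2: fails — vRw, vR²x but no t with wRt and xR²t.
G3: condition met.
G4: condition met.

G1, G3, G4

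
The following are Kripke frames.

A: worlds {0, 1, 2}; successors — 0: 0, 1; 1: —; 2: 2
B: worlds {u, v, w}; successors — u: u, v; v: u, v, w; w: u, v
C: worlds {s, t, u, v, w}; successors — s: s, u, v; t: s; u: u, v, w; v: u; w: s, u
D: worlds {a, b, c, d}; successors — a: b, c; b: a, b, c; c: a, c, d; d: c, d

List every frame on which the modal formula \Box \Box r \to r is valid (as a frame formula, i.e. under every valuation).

B, D

Frame correspondent (Sahlqvist): \forall x \exists w (x R^2 w \wedge x = w) — i.e. a generalized confluence (Geach) condition.
A: fails — at 1 but no w with 1R²w and 1=w.
B: satisfies the condition.
C: fails — at t but no w* with tR²w* and t=w*.
D: satisfies the condition.
Valid on: B, D.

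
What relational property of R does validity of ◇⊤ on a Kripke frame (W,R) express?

◇⊤ holds at w iff w has a successor, so frame-validity of ◇⊤ is exactly seriality. Equivalently via □q → ◇q:
Suppose □q→◇q is valid. At any x set V(q)=W. Then □q at x, so ◇q at x, so x has a successor.

seriality: ∀x ∃y Rxy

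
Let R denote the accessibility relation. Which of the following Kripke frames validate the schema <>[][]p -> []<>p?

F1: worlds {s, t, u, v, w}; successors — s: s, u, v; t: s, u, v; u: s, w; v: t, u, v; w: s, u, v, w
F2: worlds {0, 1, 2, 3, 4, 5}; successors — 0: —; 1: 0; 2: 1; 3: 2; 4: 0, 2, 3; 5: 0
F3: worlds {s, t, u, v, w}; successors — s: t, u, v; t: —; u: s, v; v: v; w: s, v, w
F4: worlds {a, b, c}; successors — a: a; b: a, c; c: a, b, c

Frame correspondent (Sahlqvist): forall x forall y forall z ((xRy & xRz) -> exists w (y R^2 w & zRw)) — i.e. a generalized confluence (Geach) condition.
F1: holds.
F2: fails — 1R0, 1R0 but no w with 0R²w and 0Rw.
F3: fails — sRt, sRt but no w* with tR²w* and tRw*.
F4: holds.
Valid on: F1, F4.

F1, F4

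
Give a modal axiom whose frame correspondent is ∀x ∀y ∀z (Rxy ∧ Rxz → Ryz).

This is the Euclidean property; the standard corresponding axiom is 5: ◇p → □◇p.
Suppose ◇p→□◇p is valid. Take Rxy, Rxz and set V(p)={y}. Then ◇p at x, so □◇p at x, so ◇p at z, so some w with Rzw has p; w=y, i.e. Rzy. By symmetry of the argument, Ryz.

◇p → □◇p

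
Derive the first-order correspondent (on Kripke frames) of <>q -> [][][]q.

forall x forall y forall z ((xRy & x R^3 z) -> exists w (y = w & z = w))

This is a Sahlqvist (Geach-type) schema ◇^1□^0q → □^3◇^0q.
First-order correspondent: forall x forall y forall z ((xRy & x R^3 z) -> exists w (y = w & z = w)).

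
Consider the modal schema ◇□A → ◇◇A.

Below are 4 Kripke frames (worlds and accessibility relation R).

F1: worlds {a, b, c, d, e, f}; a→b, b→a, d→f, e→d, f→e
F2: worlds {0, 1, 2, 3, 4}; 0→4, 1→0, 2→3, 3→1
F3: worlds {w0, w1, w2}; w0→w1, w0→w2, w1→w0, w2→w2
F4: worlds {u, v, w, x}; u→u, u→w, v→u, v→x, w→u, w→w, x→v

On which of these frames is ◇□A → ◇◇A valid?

F1, F3, F4

The schema corresponds to a generalized confluence (Geach) condition: ∀x ∀y (xRy → ∃w (yRw ∧ xR²w)).
F1: satisfies the condition.
F2: fails — 0R4 but no w with 4Rw and 0R²w.
F3: satisfies the condition.
F4: satisfies the condition.
Valid on: F1, F3, F4.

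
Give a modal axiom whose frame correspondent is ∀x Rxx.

A defining formula is □r → r (the T axiom).
Suppose □r→r is valid. At any x set V(r)={w : Rxw}. Then □r holds at x, so r holds at x, i.e. Rxx.

□r → r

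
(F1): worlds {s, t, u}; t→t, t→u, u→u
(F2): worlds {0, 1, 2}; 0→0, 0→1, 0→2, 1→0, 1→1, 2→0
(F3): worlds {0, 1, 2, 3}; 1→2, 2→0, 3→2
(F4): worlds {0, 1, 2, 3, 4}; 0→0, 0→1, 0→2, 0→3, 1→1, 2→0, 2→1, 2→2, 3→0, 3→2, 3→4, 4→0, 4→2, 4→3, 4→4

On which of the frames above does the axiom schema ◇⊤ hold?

This is the axiom for seriality; its first-order frame correspondent is ∀x ∃y Rxy.
(F1): fails — world s has no successor.
(F2): satisfies the condition.
(F3): fails — world 0 has no successor.
(F4): satisfies the condition.

(F2), (F4)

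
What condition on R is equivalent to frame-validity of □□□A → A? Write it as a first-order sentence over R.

∀x ∃w (xR³w ∧ x = w)

This is a Sahlqvist (Geach-type) schema ◇^0□^3A → □^0◇^0A.
Minimal-valuation argument: fix x; take any y with xR^0y and any z with xR^0z. Set V(A) to the set of worlds R-reachable from y in exactly 3 steps. Then □^3A holds at y, so the antecedent holds at x; validity forces ◇^0A at z, giving a w with zR^0w and yR^3w.
First-order correspondent: ∀x ∃w (xR³w ∧ x = w).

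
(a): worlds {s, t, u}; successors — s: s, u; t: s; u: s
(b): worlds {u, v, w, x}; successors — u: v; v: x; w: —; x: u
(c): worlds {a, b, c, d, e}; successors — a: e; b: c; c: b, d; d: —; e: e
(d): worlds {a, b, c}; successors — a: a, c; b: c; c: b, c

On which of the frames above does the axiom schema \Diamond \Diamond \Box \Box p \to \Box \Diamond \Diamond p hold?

The schema corresponds to a generalized confluence (Geach) condition: \forall x \forall y \forall z ((x R^2 y \wedge xRz) \to \exists w (y R^2 w \wedge z R^2 w)).
(a): holds.
(b): fails — uR²x, uRv but no t with xR²t and vR²t.
(c): fails — bR²b, bRc but no w with bR²w and cR²w.
(d): holds.
Valid on: (a), (d).

(a), (d)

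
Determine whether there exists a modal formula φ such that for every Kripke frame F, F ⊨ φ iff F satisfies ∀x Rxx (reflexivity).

Yes: it is reflexivity, defined by the T schema □r → r.
Suppose □r→r is valid. At any x set V(r)={w : Rxw}. Then □r holds at x, so r holds at x, i.e. Rxx.

Yes — defined by □r → r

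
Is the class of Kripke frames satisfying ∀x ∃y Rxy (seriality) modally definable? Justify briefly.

The condition is seriality. A defining modal formula is □r → ◇r.
Suppose □r→◇r is valid. At any x set V(r)=W. Then □r at x, so ◇r at x, so x has a successor.

Yes, by □r → ◇r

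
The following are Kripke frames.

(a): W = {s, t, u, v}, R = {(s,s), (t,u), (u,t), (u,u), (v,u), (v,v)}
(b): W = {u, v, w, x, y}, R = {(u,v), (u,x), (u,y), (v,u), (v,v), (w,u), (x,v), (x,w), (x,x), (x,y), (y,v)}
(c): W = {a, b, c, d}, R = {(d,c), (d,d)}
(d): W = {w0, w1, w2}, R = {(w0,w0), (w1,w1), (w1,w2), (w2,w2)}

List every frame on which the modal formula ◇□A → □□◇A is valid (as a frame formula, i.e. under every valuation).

(a), (d)

This is the axiom for a generalized confluence (Geach) condition; its first-order frame correspondent is ∀x ∀y ∀z ((xRy ∧ xR²z) → ∃w (yRw ∧ zRw)).
(a): ✓.
(b): fails — uRx, uR²w but no t with xRt and wRt.
(c): fails — dRc, dR²c but no w with cRw and cRw.
(d): ✓.
Valid on: (a), (d).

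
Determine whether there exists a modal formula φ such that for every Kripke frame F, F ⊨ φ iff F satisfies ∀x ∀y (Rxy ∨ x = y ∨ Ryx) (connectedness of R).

If a class were modally definable it would be closed under disjoint unions (Goldblatt–Thomason).
Take 4 disjoint single-world reflexive frames: each is trivially connected, but their disjoint union has 4 worlds with no edge between distinct components, so it is not connected.
So the class is not modally definable.

No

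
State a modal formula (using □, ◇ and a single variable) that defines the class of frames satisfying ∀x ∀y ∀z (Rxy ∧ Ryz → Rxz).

□q → □□q

A defining formula is □q → □□q (the 4 axiom).
Suppose □q→□□q is valid. Take Rxy, Ryz and set V(q)={w : Rxw}. Then □q at x, so □□q at x, so □q at y, so q at z, i.e. Rxz.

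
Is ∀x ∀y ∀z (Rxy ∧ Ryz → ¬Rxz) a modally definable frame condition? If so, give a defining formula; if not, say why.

If a class were modally definable it would be closed under surjective bounded morphisms (Goldblatt–Thomason).
The 5-cycle (worlds s,t,u,v,w with s→t→u→v→w→s) is intransitive. Mapping every world to a single reflexive point • is a surjective bounded morphism; the reflexive point is not intransitive (R••∧R•• but R••).
So no modal formula (or set of formulas) defines exactly the intransitive frames.

Not definable by any modal formula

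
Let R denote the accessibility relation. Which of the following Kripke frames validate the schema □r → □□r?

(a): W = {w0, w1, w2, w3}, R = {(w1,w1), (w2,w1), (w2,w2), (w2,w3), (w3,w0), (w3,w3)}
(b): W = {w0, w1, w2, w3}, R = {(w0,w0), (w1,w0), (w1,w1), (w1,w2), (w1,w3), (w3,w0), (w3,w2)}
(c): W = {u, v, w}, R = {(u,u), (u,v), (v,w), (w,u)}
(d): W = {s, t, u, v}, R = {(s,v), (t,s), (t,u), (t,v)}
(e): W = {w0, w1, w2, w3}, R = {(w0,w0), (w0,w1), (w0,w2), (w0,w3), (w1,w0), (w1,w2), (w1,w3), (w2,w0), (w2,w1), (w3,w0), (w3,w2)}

This is the axiom for transitivity; its first-order frame correspondent is ∀x ∀y ∀z (Rxy ∧ Ryz → Rxz).
(a): fails — Rw2w3 and Rw3w0 but not Rw2w0.
(b): ✓.
(c): fails — Ruv and Rvw but not Ruw.
(d): ✓.
(e): fails — Rw1w2 and Rw2w1 but not Rw1w1.

(b), (d)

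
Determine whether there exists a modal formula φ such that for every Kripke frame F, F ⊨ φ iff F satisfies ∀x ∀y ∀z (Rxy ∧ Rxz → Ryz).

Definable; ◇p → □◇p defines it

Yes: it is the Euclidean property, defined by the 5 schema ◇p → □◇p.
Suppose ◇p→□◇p is valid. Take Rxy, Rxz and set V(p)={y}. Then ◇p at x, so □◇p at x, so ◇p at z, so some w with Rzw has p; w=y, i.e. Rzy. By symmetry of the argument, Ryz.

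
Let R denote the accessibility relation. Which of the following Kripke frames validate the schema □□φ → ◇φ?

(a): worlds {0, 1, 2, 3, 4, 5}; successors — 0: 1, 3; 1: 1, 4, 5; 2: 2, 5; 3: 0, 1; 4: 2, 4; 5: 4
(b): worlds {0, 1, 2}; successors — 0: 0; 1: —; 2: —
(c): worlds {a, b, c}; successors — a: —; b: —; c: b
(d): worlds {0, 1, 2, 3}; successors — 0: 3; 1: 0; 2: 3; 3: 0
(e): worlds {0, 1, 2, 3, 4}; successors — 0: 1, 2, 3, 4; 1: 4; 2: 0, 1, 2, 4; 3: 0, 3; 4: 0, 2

This is the axiom for a generalized confluence (Geach) condition; its first-order frame correspondent is ∀x ∃w (xR²w ∧ xRw).
(a): satisfies the condition.
(b): fails — at 1 but no w with 1R²w and 1Rw.
(c): fails — at a but no w with aR²w and aRw.
(d): fails — at 0 but no w with 0R²w and 0Rw.
(e): fails — at 1 but no w with 1R²w and 1Rw.
Valid on: (a).

(a)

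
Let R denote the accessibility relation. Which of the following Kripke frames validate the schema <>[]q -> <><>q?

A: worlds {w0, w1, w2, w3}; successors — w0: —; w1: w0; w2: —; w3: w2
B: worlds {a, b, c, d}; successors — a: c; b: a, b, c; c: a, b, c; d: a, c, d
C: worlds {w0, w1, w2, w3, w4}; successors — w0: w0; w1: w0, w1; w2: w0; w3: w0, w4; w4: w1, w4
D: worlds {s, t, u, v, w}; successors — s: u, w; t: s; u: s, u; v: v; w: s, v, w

B, C, D

Frame correspondent (Sahlqvist): forall x forall y (xRy -> exists w (yRw & x R^2 w)) — i.e. a generalized confluence (Geach) condition.
A: fails — w1Rw0 but no w with w0Rw and w1R²w.
B: condition met.
C: condition met.
D: condition met.
Valid on: B, C, D.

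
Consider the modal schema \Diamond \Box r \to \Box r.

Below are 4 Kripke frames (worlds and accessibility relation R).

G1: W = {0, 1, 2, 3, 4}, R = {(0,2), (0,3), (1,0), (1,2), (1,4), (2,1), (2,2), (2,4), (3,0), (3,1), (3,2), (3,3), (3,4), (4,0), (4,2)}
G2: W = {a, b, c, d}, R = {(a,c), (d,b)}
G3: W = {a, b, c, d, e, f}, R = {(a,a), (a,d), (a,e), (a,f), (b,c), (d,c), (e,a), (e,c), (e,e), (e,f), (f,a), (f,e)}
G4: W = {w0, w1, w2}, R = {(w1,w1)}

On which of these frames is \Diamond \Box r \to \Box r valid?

The schema corresponds to the Euclidean property: \forall x \forall y \forall z (Rxy \wedge Rxz \to Ryz).
G1: fails — R02 and R03 but not R23.
G2: fails — Rac and Rac but not Rcc.
G3: fails — Rae and Rad but not Red.
G4: holds.
Valid on: G4.

G4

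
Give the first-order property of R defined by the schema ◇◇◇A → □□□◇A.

This is a Sahlqvist (Geach-type) schema ◇^3□^0A → □^3◇^1A.
Minimal-valuation argument: fix x; take any y with xR^3y and any z with xR^3z. Set V(A) to the set of worlds R-reachable from y in exactly 0 steps. Then □^0A holds at y, so the antecedent holds at x; validity forces ◇^1A at z, giving a w with zR^1w and yR^0w.
First-order correspondent: ∀x ∀y ∀z ((xR³y ∧ xR³z) → ∃w (y = w ∧ zRw)).

∀x ∀y ∀z ((xR³y ∧ xR³z) → ∃w (y = w ∧ zRw))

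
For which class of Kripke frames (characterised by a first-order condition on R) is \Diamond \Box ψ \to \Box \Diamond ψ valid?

Suppose ◇□ψ→□◇ψ is valid. Take Rxy, Rxz and set V(ψ)={w : Ryw}. Then □ψ at y so ◇□ψ at x, so □◇ψ at x, so ◇ψ at z, giving w with Rzw and Ryw.
Conversely, any frame satisfying \forall x \forall y \forall z (Rxy \wedge Rxz \to \exists w (Ryw \wedge Rzw)) validates the schema.
Frame condition: \forall x \forall y \forall z (Rxy \wedge Rxz \to \exists w (Ryw \wedge Rzw)).

convergence: \forall x \forall y \forall z (Rxy \wedge Rxz \to \exists w (Ryw \wedge Rzw))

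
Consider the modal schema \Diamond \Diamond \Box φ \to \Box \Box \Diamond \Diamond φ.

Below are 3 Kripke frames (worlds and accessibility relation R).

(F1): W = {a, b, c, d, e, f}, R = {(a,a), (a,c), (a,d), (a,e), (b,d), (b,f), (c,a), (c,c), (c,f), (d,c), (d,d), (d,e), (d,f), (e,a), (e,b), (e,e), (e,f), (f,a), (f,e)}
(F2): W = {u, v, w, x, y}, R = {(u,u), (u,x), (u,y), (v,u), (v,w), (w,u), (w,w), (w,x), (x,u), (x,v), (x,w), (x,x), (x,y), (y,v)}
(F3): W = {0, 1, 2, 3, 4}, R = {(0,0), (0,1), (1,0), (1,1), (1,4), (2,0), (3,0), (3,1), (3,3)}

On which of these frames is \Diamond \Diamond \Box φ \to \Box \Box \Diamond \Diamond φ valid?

This is the axiom for a generalized confluence (Geach) condition; its first-order frame correspondent is \forall x \forall y \forall z ((x R^2 y \wedge x R^2 z) \to \exists w (yRw \wedge z R^2 w)).
(F1): satisfies the condition.
(F2): fails — uR²y, uR²v but no t with yRt and vR²t.
(F3): fails — 0R²0, 0R²4 but no w with 0Rw and 4R²w.

(F1)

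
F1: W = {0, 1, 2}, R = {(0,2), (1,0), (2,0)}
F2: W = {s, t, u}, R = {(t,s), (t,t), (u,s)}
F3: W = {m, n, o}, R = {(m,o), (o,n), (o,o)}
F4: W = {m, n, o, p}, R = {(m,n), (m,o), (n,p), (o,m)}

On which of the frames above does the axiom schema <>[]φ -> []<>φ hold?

F1

This is the axiom for convergence; its first-order frame correspondent is forall x forall y forall z (Rxy & Rxz -> exists w (Ryw & Rzw)).
F1: ✓.
F2: fails — Rtt and Rts but t and s have no common successor.
F3: fails — Roo and Ron but o and n have no common successor.
F4: fails — Rmo and Rmn but o and n have no common successor.
Valid on: F1.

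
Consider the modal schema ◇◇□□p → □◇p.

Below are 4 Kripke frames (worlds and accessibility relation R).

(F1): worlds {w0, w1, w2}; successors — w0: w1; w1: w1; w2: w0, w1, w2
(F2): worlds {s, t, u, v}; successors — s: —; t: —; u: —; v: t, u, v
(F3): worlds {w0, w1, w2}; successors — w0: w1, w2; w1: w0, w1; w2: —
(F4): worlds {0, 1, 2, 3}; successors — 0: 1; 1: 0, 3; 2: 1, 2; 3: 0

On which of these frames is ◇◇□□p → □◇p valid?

The schema corresponds to a generalized confluence (Geach) condition: ∀x ∀y ∀z ((xR²y ∧ xRz) → ∃w (yR²w ∧ zRw)).
(F1): satisfies the condition.
(F2): fails — vR²t, vRt but no w with tR²w and tRw.
(F3): fails — w0R²w0, w0Rw2 but no w with w0R²w and w2Rw.
(F4): fails — 0R²3, 0R1 but no w with 3R²w and 1Rw.

(F1)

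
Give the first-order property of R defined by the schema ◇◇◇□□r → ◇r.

This is a Sahlqvist (Geach-type) schema ◇^3□^2r → □^0◇^1r.
Minimal-valuation argument: fix x; take any y with xR^3y and any z with xR^0z. Set V(r) to the set of worlds R-reachable from y in exactly 2 steps. Then □^2r holds at y, so the antecedent holds at x; validity forces ◇^1r at z, giving a w with zR^1w and yR^2w.
First-order correspondent: ∀x ∀y (xR³y → ∃w (yR²w ∧ xRw)).

∀x ∀y (xR³y → ∃w (yR²w ∧ xRw))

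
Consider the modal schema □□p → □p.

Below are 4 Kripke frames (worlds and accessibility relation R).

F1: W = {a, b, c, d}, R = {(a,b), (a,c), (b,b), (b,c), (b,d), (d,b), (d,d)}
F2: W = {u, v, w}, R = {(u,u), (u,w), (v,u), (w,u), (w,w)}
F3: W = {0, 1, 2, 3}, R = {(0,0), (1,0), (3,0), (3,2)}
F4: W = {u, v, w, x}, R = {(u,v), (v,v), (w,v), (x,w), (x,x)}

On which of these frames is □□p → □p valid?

This is the axiom for density; its first-order frame correspondent is ∀x ∀y (Rxy → ∃z (Rxz ∧ Rzy)).
F1: condition met.
F2: condition met.
F3: fails — R32 but no z with R3z and Rz2.
F4: condition met.
Valid on: F1, F2, F4.

F1, F2, F4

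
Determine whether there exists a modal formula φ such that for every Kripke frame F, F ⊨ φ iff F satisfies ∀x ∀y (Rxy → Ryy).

Yes, by □(□p → p)

Yes: it is shift-reflexivity, defined by the T□ schema □(□p → p).
Suppose □(□p→p) is valid. Take Rxy and set V(p)={w : Ryw}. Then at y, □p holds; since □(□p→p) at x, □p→p at y, so p at y, i.e. Ryy.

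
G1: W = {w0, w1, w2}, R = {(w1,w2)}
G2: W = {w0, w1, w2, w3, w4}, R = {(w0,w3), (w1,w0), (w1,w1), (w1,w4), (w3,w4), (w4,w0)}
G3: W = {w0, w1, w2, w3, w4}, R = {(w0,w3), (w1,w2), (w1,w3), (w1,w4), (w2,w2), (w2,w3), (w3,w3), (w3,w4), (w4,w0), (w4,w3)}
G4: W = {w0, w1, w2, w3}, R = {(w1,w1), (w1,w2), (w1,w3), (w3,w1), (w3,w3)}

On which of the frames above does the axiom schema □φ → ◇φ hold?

G3

The schema corresponds to seriality: ∀x ∃y Rxy.
G1: fails — world w0 has no successor.
G2: fails — world w2 has no successor.
G3: holds.
G4: fails — world w0 has no successor.
Valid on: G3.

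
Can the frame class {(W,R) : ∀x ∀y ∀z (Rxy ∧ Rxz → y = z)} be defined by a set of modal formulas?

Yes, by ◇r → □r

Yes: it is partial functionality, defined by the CD schema ◇r → □r.
Suppose ◇r→□r is valid. Take Rxy, Rxz and set V(r)={y}. Then ◇r at x, so □r at x, so r at z, i.e. z=y.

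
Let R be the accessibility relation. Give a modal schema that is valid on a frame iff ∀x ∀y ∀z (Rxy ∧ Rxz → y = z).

◇ψ → □ψ

The condition is partial functionality. The CD schema ◇ψ → □ψ defines it.
Suppose ◇ψ→□ψ is valid. Take Rxy, Rxz and set V(ψ)={y}. Then ◇ψ at x, so □ψ at x, so ψ at z, i.e. z=y.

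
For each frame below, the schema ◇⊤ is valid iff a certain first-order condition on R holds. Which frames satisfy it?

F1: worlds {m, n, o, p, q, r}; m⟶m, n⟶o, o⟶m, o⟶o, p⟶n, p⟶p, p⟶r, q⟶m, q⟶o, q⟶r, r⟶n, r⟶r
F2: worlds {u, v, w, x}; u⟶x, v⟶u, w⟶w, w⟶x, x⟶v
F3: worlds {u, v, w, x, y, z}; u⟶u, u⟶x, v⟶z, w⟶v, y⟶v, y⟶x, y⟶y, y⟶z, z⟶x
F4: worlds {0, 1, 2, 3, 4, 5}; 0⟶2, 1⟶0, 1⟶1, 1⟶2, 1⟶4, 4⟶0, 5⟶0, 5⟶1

F1, F2

This is the axiom for seriality; its first-order frame correspondent is ∀x ∃y Rxy.
F1: ✓.
F2: ✓.
F3: fails — world x has no successor.
F4: fails — world 2 has no successor.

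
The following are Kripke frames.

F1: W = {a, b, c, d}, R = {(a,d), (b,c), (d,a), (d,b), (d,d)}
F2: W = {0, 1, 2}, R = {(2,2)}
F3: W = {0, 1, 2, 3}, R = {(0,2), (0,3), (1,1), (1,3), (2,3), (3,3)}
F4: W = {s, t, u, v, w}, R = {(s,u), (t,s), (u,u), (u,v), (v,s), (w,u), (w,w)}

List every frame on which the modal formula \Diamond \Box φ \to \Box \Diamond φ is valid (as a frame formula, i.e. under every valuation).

Frame correspondent (Sahlqvist): \forall x \forall y \forall z (Rxy \wedge Rxz \to \exists w (Ryw \wedge Rzw)) — i.e. convergence.
F1: fails — Rbc and Rbc but c and c have no common successor.
F2: condition met.
F3: condition met.
F4: fails — Ruv and Ruu but v and u have no common successor.
Valid on: F2, F3.

F2, F3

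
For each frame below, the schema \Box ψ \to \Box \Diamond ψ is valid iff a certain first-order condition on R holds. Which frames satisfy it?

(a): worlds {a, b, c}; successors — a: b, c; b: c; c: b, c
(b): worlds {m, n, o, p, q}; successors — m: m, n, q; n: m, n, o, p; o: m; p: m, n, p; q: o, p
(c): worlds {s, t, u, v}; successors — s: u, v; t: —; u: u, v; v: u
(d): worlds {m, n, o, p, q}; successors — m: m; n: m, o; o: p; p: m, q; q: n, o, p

(a), (c)

Frame correspondent (Sahlqvist): \forall x \forall z (xRz \to \exists w (xRw \wedge zRw)) — i.e. a generalized confluence (Geach) condition.
(a): holds.
(b): fails — mRq but no w with mRw and qRw.
(c): holds.
(d): fails — nRo but no w with nRw and oRw.
Valid on: (a), (c).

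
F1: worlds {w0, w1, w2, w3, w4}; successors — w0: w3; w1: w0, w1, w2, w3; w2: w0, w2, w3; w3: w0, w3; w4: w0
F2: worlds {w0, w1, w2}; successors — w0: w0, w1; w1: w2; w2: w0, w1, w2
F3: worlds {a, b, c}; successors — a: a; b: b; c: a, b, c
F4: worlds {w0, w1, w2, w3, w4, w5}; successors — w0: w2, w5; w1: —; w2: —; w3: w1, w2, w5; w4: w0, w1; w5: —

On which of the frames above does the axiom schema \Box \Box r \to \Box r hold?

The schema corresponds to density: \forall x \forall y (Rxy \to \exists z (Rxz \wedge Rzy)).
F1: fails — Rw4w0 but no z with Rw4z and Rzw0.
F2: ✓.
F3: ✓.
F4: fails — Rw3w5 but no z with Rw3z and Rzw5.

F2, F3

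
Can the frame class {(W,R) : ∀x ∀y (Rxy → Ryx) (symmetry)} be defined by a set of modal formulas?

This is a Sahlqvist condition; the B axiom r → □◇r defines it.

Yes, by r → □◇r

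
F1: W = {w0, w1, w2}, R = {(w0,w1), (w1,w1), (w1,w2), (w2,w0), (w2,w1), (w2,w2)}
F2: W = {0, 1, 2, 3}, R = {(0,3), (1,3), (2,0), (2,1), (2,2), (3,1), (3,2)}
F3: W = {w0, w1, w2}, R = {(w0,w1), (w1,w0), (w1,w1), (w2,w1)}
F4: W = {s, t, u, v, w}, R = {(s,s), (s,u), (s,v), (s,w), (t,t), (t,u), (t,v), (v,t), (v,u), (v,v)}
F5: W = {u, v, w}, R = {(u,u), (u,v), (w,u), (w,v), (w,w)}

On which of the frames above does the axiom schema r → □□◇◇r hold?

This is the axiom for a generalized confluence (Geach) condition; its first-order frame correspondent is ∀x ∀z (xR²z → ∃w (x = w ∧ zR²w)).
F1: ✓.
F2: fails — 0R²1 but no w with 0=w and 1R²w.
F3: fails — w2R²w0 but no w with w2=w and w0R²w.
F4: fails — sR²t but no w* with s=w* and tR²w*.
F5: fails — uR²v but no t with u=t and vR²t.

F1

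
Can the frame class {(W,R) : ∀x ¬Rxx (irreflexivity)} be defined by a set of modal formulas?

Modal frame validity is preserved under surjective bounded morphisms.
The 5-cycle (worlds a,b,c,d,e with a→b→c→d→e→a) is irreflexive, and the map sending every world to a single reflexive point • is a surjective bounded morphism (forth: every edge maps to (•,•); back: every world has a successor). So any modal formula valid on the 5-cycle is also valid on the reflexive point, which is not irreflexive.
So no modal formula (or set of formulas) defines exactly the irreflexive frames.

Not modally definable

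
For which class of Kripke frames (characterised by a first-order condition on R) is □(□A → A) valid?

Suppose □(□A→A) is valid. Take Rxy and set V(A)={w : Ryw}. Then at y, □A holds; since □(□A→A) at x, □A→A at y, so A at y, i.e. Ryy.

shift-reflexivity: ∀x ∀y (Rxy → Ryy)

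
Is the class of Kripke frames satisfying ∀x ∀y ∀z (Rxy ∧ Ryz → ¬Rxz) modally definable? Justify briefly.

Any modally definable frame class is closed under surjective bounded morphisms.
The 3-cycle (worlds s,t,u with s→t→u→s) is intransitive. Mapping every world to a single reflexive point • is a surjective bounded morphism; the reflexive point is not intransitive (R••∧R•• but R••).
So no modal formula (or set of formulas) defines exactly the intransitive frames.

No — not modally definable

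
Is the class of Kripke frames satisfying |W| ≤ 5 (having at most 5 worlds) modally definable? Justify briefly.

If a class were modally definable it would be closed under disjoint unions (Goldblatt–Thomason).
Any modal formula valid on each of 6 disjoint one-world frames is valid on their disjoint union (validity is preserved under disjoint unions). Each one-world frame has |W|=1≤5, but the union has |W|=6.
So no modal formula (or set of formulas) defines exactly the |W|≤5 frames.

No — not modally definable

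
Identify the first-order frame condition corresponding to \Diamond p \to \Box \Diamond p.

The Euclidean property

Suppose ◇p→□◇p is valid. Take Rxy, Rxz and set V(p)={y}. Then ◇p at x, so □◇p at x, so ◇p at z, so some w with Rzw has p; w=y, i.e. Rzy. By symmetry of the argument, Ryz.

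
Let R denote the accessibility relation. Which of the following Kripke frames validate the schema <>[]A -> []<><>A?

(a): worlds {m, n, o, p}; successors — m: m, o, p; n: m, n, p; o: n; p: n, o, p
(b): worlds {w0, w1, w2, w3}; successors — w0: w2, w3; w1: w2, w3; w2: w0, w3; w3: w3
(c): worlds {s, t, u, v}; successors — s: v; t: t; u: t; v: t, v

(a), (b), (c)

The schema corresponds to a generalized confluence (Geach) condition: forall x forall y forall z ((xRy & xRz) -> exists w (yRw & z R^2 w)).
(a): ✓.
(b): ✓.
(c): ✓.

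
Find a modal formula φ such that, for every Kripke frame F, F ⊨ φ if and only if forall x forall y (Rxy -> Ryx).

A defining formula is q → □◇q (the B axiom).
Suppose q→□◇q is valid. Take Rxy and set V(q)={x}. Then q at x, so □◇q at x, so ◇q at y, so some z with Ryz has q; z=x, i.e. Ryx.

q → □◇q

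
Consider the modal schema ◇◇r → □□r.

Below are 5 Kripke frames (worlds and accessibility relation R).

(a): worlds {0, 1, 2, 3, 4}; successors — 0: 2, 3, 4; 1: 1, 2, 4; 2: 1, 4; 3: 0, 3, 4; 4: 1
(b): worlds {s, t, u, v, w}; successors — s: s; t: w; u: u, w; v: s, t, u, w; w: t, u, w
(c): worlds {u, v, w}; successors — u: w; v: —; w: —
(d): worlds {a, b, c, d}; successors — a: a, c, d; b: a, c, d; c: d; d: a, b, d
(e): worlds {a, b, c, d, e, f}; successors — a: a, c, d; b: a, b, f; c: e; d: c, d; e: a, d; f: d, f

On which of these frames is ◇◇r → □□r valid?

(c)

This is the axiom for a generalized confluence (Geach) condition; its first-order frame correspondent is ∀x ∀y ∀z ((xR²y ∧ xR²z) → ∃w (y = w ∧ z = w)).
(a): fails — 0R²0, 0R²1 but 0 ≠ 1.
(b): fails — tR²t, tR²u but t ≠ u.
(c): satisfies the condition.
(d): fails — aR²a, aR²b but a ≠ b.
(e): fails — aR²a, aR²c but a ≠ c.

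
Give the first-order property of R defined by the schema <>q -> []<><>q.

This is a Sahlqvist (Geach-type) schema ◇^1□^0q → □^1◇^2q.
Minimal-valuation argument: fix x; take any y with xR^1y and any z with xR^1z. Set V(q) to the set of worlds R-reachable from y in exactly 0 steps. Then □^0q holds at y, so the antecedent holds at x; validity forces ◇^2q at z, giving a w with zR^2w and yR^0w.
First-order correspondent: forall x forall y forall z ((xRy & xRz) -> exists w (y = w & z R^2 w)).

forall x forall y forall z ((xRy & xRz) -> exists w (y = w & z R^2 w))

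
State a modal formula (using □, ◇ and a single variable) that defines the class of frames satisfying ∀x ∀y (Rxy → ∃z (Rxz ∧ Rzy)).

□□s → □s

A defining formula is □□s → □s (the C4 axiom).
Suppose □□s→□s is valid. Take Rxy and set V(s)={w : xR²w}. Then □□s at x, so □s at x, so s at y, i.e. ∃z(Rxz∧Rzy).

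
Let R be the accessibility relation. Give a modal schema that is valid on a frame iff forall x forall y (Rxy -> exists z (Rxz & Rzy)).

A defining formula is □□s → □s (the C4 axiom).
Suppose □□s→□s is valid. Take Rxy and set V(s)={w : xR²w}. Then □□s at x, so □s at x, so s at y, i.e. ∃z(Rxz∧Rzy).

□□s → □s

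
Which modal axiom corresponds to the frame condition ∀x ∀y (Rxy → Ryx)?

This is symmetry; the standard corresponding axiom is B: s → □◇s.

s → □◇s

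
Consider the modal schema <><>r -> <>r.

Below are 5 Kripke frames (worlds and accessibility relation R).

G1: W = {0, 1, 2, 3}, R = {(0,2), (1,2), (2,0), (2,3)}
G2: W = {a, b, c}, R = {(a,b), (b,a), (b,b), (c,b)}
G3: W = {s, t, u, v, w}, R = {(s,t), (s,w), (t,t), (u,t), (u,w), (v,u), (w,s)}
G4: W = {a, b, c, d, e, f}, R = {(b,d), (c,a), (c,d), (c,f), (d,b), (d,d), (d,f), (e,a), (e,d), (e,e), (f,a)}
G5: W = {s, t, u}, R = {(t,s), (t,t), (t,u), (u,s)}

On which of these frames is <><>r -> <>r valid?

Frame correspondent (Sahlqvist): forall x forall y forall z (Rxy & Ryz -> Rxz) — i.e. transitivity.
G1: fails — R12 and R23 but not R13.
G2: fails — Rab and Rba but not Raa.
G3: fails — Ruw and Rws but not Rus.
G4: fails — Rcd and Rdb but not Rcb.
G5: ✓.
Valid on: G5.

G5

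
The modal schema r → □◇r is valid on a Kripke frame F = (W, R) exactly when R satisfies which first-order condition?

Suppose r→□◇r is valid. Take Rxy and set V(r)={x}. Then r at x, so □◇r at x, so ◇r at y, so some z with Ryz has r; z=x, i.e. Ryx.

symmetry: ∀x ∀y (Rxy → Ryx)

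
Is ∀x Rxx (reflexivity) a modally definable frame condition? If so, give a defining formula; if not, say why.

The condition is reflexivity. A defining modal formula is □p → p.
Suppose □p→p is valid. At any x set V(p)={w : Rxw}. Then □p holds at x, so p holds at x, i.e. Rxx.

Yes — defined by □p → p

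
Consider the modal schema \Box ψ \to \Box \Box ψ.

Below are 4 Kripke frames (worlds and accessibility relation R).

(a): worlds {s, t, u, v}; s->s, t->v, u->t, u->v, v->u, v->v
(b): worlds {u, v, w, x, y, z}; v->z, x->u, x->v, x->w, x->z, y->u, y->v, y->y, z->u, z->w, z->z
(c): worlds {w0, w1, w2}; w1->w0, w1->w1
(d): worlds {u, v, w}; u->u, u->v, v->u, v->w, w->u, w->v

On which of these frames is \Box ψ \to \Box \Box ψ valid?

Frame correspondent (Sahlqvist): \forall x \forall y \forall z (Rxy \wedge Ryz \to Rxz) — i.e. transitivity.
(a): fails — Ruv and Rvu but not Ruu.
(b): fails — Rvz and Rzw but not Rvw.
(c): holds.
(d): fails — Ruv and Rvw but not Ruw.
Valid on: (c).

(c)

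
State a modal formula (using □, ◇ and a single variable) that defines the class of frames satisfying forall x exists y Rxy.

□ψ → ◇ψ

This is seriality; the standard corresponding axiom is D: □ψ → ◇ψ.
Suppose □ψ→◇ψ is valid. At any x set V(ψ)=W. Then □ψ at x, so ◇ψ at x, so x has a successor.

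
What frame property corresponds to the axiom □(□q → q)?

Suppose □(□q→q) is valid. Take Rxy and set V(q)={w : Ryw}. Then at y, □q holds; since □(□q→q) at x, □q→q at y, so q at y, i.e. Ryy.
Conversely, any frame satisfying ∀x ∀y (Rxy → Ryy) validates the schema.
So the correspondent is shift-reflexivity.

shift-reflexivity: ∀x ∀y (Rxy → Ryy)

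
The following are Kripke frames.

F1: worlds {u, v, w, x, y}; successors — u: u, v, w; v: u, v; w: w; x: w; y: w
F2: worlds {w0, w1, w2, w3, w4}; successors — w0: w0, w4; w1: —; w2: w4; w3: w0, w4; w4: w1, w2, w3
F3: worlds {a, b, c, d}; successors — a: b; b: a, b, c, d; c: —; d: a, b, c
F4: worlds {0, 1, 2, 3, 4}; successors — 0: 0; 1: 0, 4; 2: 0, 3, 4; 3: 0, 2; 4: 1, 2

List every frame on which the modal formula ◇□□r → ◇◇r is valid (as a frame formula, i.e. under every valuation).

Frame correspondent (Sahlqvist): ∀x ∀y (xRy → ∃w (yR²w ∧ xR²w)) — i.e. a generalized confluence (Geach) condition.
F1: satisfies the condition.
F2: fails — w2Rw4 but no w with w4R²w and w2R²w.
F3: fails — bRc but no w with cR²w and bR²w.
F4: satisfies the condition.

F1, F4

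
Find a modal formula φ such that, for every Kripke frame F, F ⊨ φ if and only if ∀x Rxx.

This is reflexivity; the standard corresponding axiom is T: □p → p.

□p → p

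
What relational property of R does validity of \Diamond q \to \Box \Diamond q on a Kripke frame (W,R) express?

This is the 5 axiom.
Its frame correspondent is the Euclidean property — \forall x \forall y \forall z (Rxy \wedge Rxz \to Ryz).

the Euclidean property: \forall x \forall y \forall z (Rxy \wedge Rxz \to Ryz)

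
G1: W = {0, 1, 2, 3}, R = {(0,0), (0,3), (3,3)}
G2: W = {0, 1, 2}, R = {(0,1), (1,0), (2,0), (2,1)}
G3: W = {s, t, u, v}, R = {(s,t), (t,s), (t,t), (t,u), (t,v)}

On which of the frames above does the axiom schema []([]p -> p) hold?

This is the axiom for shift-reflexivity; its first-order frame correspondent is forall x forall y (Rxy -> Ryy).
G1: holds.
G2: fails — R01 but not R11.
G3: fails — Rtv but not Rvv.

G1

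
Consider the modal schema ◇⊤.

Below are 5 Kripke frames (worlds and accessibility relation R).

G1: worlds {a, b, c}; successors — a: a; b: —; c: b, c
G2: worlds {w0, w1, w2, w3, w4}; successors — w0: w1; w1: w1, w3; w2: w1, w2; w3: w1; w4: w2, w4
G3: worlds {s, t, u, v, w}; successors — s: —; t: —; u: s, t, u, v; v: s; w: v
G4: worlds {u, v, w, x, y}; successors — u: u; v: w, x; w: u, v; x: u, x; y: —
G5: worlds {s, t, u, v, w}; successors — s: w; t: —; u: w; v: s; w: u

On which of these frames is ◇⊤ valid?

This is the axiom for seriality; its first-order frame correspondent is ∀x ∃y Rxy.
G1: fails — world b has no successor.
G2: condition met.
G3: fails — world s has no successor.
G4: fails — world y has no successor.
G5: fails — world t has no successor.
Valid on: G2.

G2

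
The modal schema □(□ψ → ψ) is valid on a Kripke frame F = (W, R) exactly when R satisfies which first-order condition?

Suppose □(□ψ→ψ) is valid. Take Rxy and set V(ψ)={w : Ryw}. Then at y, □ψ holds; since □(□ψ→ψ) at x, □ψ→ψ at y, so ψ at y, i.e. Ryy.
Conversely, on a frame with shift-reflexivity the schema holds at every world under every valuation.
So the correspondent is shift-reflexivity.

shift-reflexivity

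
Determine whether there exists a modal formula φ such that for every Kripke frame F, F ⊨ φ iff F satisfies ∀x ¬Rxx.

Modal frame validity is preserved under surjective bounded morphisms.
The 3-cycle (worlds 0,1,2 with 0→1→2→0) is irreflexive, and the map sending every world to a single reflexive point • is a surjective bounded morphism (forth: every edge maps to (•,•); back: every world has a successor). So any modal formula valid on the 3-cycle is also valid on the reflexive point, which is not irreflexive.
So no modal formula (or set of formulas) defines exactly the irreflexive frames.

Not modally definable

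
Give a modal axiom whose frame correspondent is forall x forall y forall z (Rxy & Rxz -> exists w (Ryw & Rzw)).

◇□s → □◇s

This is convergence; the standard corresponding axiom is .2: ◇□s → □◇s.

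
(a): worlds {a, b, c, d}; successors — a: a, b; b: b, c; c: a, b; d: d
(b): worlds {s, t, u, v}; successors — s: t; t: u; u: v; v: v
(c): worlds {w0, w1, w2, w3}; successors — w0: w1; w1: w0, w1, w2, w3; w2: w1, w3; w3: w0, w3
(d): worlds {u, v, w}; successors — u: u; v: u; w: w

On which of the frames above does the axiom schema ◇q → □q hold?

(b), (d)

The schema corresponds to partial functionality: ∀x ∀y ∀z (Rxy ∧ Rxz → y = z).
(a): fails — a sees both a and b.
(b): holds.
(c): fails — w1 sees both w0 and w1.
(d): holds.
Valid on: (b), (d).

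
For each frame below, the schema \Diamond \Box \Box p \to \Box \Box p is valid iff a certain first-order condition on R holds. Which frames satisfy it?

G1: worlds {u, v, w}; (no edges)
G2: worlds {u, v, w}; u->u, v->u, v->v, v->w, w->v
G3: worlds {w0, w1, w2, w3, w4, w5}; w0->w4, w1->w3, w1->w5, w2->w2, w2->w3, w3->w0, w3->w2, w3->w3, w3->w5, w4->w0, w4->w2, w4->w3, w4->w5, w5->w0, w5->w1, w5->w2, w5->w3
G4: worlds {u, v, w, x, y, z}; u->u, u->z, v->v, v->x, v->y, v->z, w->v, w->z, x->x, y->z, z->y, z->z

G1

Frame correspondent (Sahlqvist): \forall x \forall y \forall z ((xRy \wedge x R^2 z) \to \exists w (y R^2 w \wedge z = w)) — i.e. a generalized confluence (Geach) condition.
G1: holds.
G2: fails — vRu, vR²v but no t with uR²t and v=t.
G3: fails — w1Rw5, w1R²w1 but no w with w5R²w and w1=w.
G4: fails — uRz, uR²u but no t with zR²t and u=t.
Valid on: G1.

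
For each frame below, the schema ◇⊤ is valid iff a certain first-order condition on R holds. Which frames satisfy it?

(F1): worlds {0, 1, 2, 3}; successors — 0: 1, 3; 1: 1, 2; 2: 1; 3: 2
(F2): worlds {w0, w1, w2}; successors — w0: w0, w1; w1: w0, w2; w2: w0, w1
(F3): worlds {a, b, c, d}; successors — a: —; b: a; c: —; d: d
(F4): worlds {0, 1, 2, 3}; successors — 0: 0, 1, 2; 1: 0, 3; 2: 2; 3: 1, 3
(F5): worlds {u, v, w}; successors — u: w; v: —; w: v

The schema corresponds to seriality: ∀x ∃y Rxy.
(F1): condition met.
(F2): condition met.
(F3): fails — world a has no successor.
(F4): condition met.
(F5): fails — world v has no successor.
Valid on: (F1), (F2), (F4).

(F1), (F2), (F4)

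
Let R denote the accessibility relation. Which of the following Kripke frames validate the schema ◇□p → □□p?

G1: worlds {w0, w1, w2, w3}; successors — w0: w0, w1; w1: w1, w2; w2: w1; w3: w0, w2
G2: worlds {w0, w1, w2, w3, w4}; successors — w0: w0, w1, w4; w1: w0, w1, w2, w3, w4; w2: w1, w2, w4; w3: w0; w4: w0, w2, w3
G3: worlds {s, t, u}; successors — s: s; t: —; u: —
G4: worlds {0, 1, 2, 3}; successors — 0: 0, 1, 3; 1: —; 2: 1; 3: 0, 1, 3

G3

The schema corresponds to a generalized confluence (Geach) condition: ∀x ∀y ∀z ((xRy ∧ xR²z) → ∃w (yRw ∧ z = w)).
G1: fails — w0Rw0, w0R²w2 but no w with w0Rw and w2=w.
G2: fails — w0Rw0, w0R²w2 but no w with w0Rw and w2=w.
G3: condition met.
G4: fails — 0R1, 0R²0 but no w with 1Rw and 0=w.
Valid on: G3.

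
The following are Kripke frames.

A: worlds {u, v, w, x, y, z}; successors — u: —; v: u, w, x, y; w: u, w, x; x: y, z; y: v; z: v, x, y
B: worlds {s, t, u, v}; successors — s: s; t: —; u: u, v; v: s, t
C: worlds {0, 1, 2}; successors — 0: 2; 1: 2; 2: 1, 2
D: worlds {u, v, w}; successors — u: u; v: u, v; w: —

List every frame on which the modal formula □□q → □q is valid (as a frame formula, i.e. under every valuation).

C, D

This is the axiom for density; its first-order frame correspondent is ∀x ∀y (Rxy → ∃z (Rxz ∧ Rzy)).
A: fails — Ryv but no t with Ryt and Rtv.
B: fails — Rvt but no z with Rvz and Rzt.
C: ✓.
D: ✓.
Valid on: C, D.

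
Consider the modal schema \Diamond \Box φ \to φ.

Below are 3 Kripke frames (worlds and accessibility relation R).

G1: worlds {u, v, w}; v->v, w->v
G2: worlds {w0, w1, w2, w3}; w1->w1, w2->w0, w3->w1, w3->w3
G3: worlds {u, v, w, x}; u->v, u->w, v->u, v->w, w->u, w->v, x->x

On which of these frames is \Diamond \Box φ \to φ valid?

G3

Frame correspondent (Sahlqvist): \forall x \forall y (Rxy \to Ryx) — i.e. symmetry.
G1: fails — Rwv but not Rvw.
G2: fails — Rw3w1 but not Rw1w3.
G3: holds.
Valid on: G3.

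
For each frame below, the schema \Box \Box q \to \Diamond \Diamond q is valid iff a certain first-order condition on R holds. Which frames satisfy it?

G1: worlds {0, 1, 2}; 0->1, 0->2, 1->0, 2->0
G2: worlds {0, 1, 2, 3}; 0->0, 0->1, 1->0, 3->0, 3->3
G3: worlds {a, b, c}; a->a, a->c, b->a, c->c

Frame correspondent (Sahlqvist): \forall x \exists w (x R^2 w \wedge x R^2 w) — i.e. a generalized confluence (Geach) condition.
G1: ✓.
G2: fails — at 2 but no w with 2R²w and 2R²w.
G3: ✓.
Valid on: G1, G3.

G1, G3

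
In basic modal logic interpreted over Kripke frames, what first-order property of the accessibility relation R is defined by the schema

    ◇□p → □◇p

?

convergence: ∀x ∀y ∀z (Rxy ∧ Rxz → ∃w (Ryw ∧ Rzw))

Suppose ◇□p→□◇p is valid. Take Rxy, Rxz and set V(p)={w : Ryw}. Then □p at y so ◇□p at x, so □◇p at x, so ◇p at z, giving w with Rzw and Ryw.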